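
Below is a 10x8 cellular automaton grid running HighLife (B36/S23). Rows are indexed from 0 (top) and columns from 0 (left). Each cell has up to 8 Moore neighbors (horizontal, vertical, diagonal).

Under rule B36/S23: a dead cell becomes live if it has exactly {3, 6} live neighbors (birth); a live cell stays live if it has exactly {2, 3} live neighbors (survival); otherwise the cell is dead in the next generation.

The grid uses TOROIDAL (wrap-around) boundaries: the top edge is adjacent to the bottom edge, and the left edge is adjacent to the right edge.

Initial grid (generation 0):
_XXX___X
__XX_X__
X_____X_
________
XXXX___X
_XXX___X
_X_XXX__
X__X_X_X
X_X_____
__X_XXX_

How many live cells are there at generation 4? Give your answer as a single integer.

Answer: 32

Derivation:
Simulating step by step:
Generation 0 (given above): 32 live cells
Generation 1: 28 live cells
_X______
X__XX_XX
________
__X_____
___X___X
X_____XX
_XX__X_X
X__X_XXX
X_X_____
X___XXXX
Generation 2: 26 live cells
_X_X___X
X______X
___X___X
________
X_____XX
_XX_____
XXX_XX__
___XXX__
___X__X_
X____XXX
Generation 3: 25 live cells
XX______
__X___XX
X______X
X_____X_
XX_____X
__XX_XX_
X____X__
_X____X_
___X____
X_X_XX__
Generation 4: 32 live cells
X_XX_XX_
______X_
XX______
______XX
XXX__X__
__X_XXX_
_XX_XX_X
________
_XXXXX__
X_XXX___
Population at generation 4: 32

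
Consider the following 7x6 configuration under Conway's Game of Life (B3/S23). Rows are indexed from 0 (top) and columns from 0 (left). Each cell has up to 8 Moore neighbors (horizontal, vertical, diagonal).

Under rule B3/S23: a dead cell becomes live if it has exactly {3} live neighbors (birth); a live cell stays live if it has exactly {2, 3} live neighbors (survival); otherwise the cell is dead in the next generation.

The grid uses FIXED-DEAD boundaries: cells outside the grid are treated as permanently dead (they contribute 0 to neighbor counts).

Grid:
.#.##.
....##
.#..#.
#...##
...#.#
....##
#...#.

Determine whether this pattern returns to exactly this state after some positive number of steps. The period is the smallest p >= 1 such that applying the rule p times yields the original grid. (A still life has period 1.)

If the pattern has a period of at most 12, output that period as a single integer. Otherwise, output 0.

Answer: 0

Derivation:
Simulating and comparing each generation to the original:
Gen 0 (original, given above): 16 live cells
Gen 1: 13 live cells, differs from original
Gen 2: 15 live cells, differs from original
Gen 3: 14 live cells, differs from original
Gen 4: 18 live cells, differs from original
Gen 5: 17 live cells, differs from original
Gen 6: 16 live cells, differs from original
Gen 7: 17 live cells, differs from original
Gen 8: 18 live cells, differs from original
Gen 9: 14 live cells, differs from original
Gen 10: 16 live cells, differs from original
Gen 11: 11 live cells, differs from original
Gen 12: 9 live cells, differs from original
No period found within 12 steps.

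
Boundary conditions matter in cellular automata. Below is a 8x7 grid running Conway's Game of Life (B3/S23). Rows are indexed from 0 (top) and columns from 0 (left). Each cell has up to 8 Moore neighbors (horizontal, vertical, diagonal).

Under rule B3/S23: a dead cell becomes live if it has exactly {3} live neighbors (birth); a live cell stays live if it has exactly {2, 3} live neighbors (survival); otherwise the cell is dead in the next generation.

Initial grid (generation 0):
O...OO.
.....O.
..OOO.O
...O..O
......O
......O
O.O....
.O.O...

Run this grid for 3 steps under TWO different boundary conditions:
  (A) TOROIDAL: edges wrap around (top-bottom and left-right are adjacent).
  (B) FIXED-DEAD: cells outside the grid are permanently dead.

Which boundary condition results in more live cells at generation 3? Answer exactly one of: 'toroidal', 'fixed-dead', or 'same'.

Under TOROIDAL boundary, generation 3:
O..O...
......O
OOOO.OO
O.O.OO.
...OO..
.....O.
....OO.
...OO..
Population = 20

Under FIXED-DEAD boundary, generation 3:
.......
......O
...O..O
..O...O
...OOOO
..OOOO.
.OO....
.OO....
Population = 17

Comparison: toroidal=20, fixed-dead=17 -> toroidal

Answer: toroidal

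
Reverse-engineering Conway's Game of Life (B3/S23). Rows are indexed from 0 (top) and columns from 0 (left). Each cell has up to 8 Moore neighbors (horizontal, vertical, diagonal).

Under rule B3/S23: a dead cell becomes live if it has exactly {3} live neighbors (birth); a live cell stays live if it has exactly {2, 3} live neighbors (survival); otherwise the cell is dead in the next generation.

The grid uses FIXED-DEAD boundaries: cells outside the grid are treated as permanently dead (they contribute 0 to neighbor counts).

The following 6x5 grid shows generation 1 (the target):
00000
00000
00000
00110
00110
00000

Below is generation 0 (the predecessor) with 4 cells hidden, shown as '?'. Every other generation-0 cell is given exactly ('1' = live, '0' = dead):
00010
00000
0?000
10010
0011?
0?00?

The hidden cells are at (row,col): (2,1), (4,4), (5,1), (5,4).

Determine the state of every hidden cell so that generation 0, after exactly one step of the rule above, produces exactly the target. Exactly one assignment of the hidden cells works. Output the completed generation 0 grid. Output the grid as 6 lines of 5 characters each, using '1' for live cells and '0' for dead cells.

Hidden generation-0 cells (in order): (2,1), (4,4), (5,1), (5,4).
A hidden cell only influences target cells in its own 3x3 neighborhood. Try each of the 2^4 = 16 assignments, step the completed generation 0 forward once under B3/S23, and compare with the target:
  (2,1)=0 (4,4)=0 (5,1)=0 (5,4)=0 -> step reproduces the target at every cell -> ACCEPT
  (2,1)=0 (4,4)=0 (5,1)=0 (5,4)=1 -> step gives (4,4)='1' but target has '0' -> reject
  (2,1)=0 (4,4)=0 (5,1)=1 (5,4)=0 -> step gives (4,1)='1' but target has '0' -> reject
  (2,1)=0 (4,4)=0 (5,1)=1 (5,4)=1 -> step gives (4,1)='1' but target has '0' -> reject
  (2,1)=0 (4,4)=1 (5,1)=0 (5,4)=0 -> step gives (3,4)='1' but target has '0' -> reject
  (2,1)=0 (4,4)=1 (5,1)=0 (5,4)=1 -> step gives (3,4)='1' but target has '0' -> reject
  (2,1)=0 (4,4)=1 (5,1)=1 (5,4)=0 -> step gives (3,4)='1' but target has '0' -> reject
  (2,1)=0 (4,4)=1 (5,1)=1 (5,4)=1 -> step gives (3,4)='1' but target has '0' -> reject
  (2,1)=1 (4,4)=0 (5,1)=0 (5,4)=0 -> step gives (3,1)='1' but target has '0' -> reject
  (2,1)=1 (4,4)=0 (5,1)=0 (5,4)=1 -> step gives (3,1)='1' but target has '0' -> reject
  (2,1)=1 (4,4)=0 (5,1)=1 (5,4)=0 -> step gives (3,1)='1' but target has '0' -> reject
  (2,1)=1 (4,4)=0 (5,1)=1 (5,4)=1 -> step gives (3,1)='1' but target has '0' -> reject
  (2,1)=1 (4,4)=1 (5,1)=0 (5,4)=0 -> step gives (3,1)='1' but target has '0' -> reject
  (2,1)=1 (4,4)=1 (5,1)=0 (5,4)=1 -> step gives (3,1)='1' but target has '0' -> reject
  (2,1)=1 (4,4)=1 (5,1)=1 (5,4)=0 -> step gives (3,1)='1' but target has '0' -> reject
  (2,1)=1 (4,4)=1 (5,1)=1 (5,4)=1 -> step gives (3,1)='1' but target has '0' -> reject
Unique solution: (2,1)=dead, (4,4)=dead, (5,1)=dead, (5,4)=dead.
Check: live-neighbor counts of every cell in the completed generation 0:
00101
00111
11111
02322
12222
01221
Applying B3/S23 to generation 0 with these counts gives:
00000
00000
00000
00110
00110
00000
which matches the target exactly.

Answer: 00010
00000
00000
10010
00110
00000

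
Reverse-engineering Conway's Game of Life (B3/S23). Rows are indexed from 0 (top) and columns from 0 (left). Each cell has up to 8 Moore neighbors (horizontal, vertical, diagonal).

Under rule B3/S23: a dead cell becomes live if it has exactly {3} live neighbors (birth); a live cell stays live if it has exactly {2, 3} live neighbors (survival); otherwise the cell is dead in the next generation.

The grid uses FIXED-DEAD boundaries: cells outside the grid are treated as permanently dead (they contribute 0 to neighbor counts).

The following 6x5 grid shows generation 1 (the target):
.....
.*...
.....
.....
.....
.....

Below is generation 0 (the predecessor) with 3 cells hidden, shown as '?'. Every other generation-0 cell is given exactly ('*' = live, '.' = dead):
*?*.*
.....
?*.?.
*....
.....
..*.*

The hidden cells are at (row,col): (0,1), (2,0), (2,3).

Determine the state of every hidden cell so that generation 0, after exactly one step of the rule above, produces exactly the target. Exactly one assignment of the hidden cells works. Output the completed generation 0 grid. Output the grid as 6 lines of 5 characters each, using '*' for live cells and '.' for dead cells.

Hidden generation-0 cells (in order): (0,1), (2,0), (2,3).
A hidden cell only influences target cells in its own 3x3 neighborhood. Try each of the 2^3 = 8 assignments, step the completed generation 0 forward once under B3/S23, and compare with the target:
  (0,1)=. (2,0)=. (2,3)=. -> step reproduces the target at every cell -> ACCEPT
  (0,1)=. (2,0)=. (2,3)=* -> step gives (1,2)='*' but target has '.' -> reject
  (0,1)=. (2,0)=* (2,3)=. -> step gives (1,0)='*' but target has '.' -> reject
  (0,1)=. (2,0)=* (2,3)=* -> step gives (1,0)='*' but target has '.' -> reject
  (0,1)=* (2,0)=. (2,3)=. -> step gives (0,1)='*' but target has '.' -> reject
  (0,1)=* (2,0)=. (2,3)=* -> step gives (0,1)='*' but target has '.' -> reject
  (0,1)=* (2,0)=* (2,3)=. -> step gives (0,1)='*' but target has '.' -> reject
  (0,1)=* (2,0)=* (2,3)=* -> step gives (0,1)='*' but target has '.' -> reject
Unique solution: (0,1)=dead, (2,0)=dead, (2,3)=dead.
Check: live-neighbor counts of every cell in the completed generation 0:
02020
23221
21100
12100
12121
01020
Applying B3/S23 to generation 0 with these counts gives:
.....
.*...
.....
.....
.....
.....
which matches the target exactly.

Answer: *.*.*
.....
.*...
*....
.....
..*.*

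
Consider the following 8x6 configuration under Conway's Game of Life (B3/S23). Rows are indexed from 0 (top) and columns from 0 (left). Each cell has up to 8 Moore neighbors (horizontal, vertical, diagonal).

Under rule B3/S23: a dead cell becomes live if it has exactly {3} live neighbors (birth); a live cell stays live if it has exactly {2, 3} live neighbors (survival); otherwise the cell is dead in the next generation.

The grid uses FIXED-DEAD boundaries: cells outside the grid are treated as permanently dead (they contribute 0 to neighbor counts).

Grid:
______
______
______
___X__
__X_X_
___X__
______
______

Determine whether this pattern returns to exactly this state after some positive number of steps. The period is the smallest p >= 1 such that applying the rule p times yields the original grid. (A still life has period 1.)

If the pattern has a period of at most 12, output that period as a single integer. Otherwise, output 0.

Answer: 1

Derivation:
Simulating and comparing each generation to the original:
Gen 0 (original, given above): 4 live cells
Gen 1: 4 live cells, MATCHES original -> period = 1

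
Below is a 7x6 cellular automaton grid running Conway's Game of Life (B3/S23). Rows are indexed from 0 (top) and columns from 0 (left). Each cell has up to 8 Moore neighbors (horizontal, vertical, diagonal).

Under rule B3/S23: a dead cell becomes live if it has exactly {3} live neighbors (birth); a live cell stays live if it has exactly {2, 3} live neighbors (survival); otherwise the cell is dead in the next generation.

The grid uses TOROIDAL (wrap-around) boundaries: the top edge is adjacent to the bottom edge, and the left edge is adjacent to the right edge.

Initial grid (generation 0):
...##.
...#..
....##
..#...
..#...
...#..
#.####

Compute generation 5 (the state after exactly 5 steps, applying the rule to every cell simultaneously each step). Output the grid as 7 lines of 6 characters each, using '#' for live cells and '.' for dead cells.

Simulating step by step:
Generation 0 (given above): 13 live cells
Generation 1: 11 live cells
......
...#.#
...##.
...#..
..##..
.#...#
..#..#
Generation 2: 12 live cells
....#.
...#..
..##..
......
..###.
##.##.
#.....
Generation 3: 17 live cells
......
..###.
..##..
....#.
.##.##
##..#.
##.##.
Generation 4: 16 live cells
.#...#
..#.#.
..#...
.#..##
.##.#.
......
#####.
Generation 5: 27 live cells
(generation 5 grid is the final answer)

Answer: .....#
.###..
.##.##
##..##
######
#...##
######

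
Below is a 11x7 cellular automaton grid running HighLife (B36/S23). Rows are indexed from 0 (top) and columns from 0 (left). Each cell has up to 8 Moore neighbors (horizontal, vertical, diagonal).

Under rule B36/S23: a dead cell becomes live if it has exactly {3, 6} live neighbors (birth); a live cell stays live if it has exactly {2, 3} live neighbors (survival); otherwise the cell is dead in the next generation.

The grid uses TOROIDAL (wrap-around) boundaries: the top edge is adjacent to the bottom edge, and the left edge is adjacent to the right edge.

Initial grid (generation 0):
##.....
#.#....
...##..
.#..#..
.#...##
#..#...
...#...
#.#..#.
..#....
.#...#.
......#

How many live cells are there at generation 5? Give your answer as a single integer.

Simulating step by step:
Generation 0 (given above): 21 live cells
Generation 1: 35 live cells
##....#
#.##...
.####..
#.###..
.##.###
#.#.#.#
.####.#
.###...
..#...#
.......
.#....#
Generation 2: 19 live cells
......#
.#..#.#
#......
##....#
.......
.#.....
....#.#
....##.
.###...
#......
.#....#
Generation 3: 18 live cells
......#
.....##
.....#.
##....#
.#.....
.......
....#..
..#.##.
.####..
#......
......#
Generation 4: 26 live cells
#.....#
.....##
.....#.
##....#
.#.....
.......
...###.
.###.#.
.##.##.
####...
#.....#
Generation 5: 19 live cells
.......
#....#.
.....#.
##....#
.#.....
....#..
...#.#.
.#....#
...#.##
...###.
..#....
Population at generation 5: 19

Answer: 19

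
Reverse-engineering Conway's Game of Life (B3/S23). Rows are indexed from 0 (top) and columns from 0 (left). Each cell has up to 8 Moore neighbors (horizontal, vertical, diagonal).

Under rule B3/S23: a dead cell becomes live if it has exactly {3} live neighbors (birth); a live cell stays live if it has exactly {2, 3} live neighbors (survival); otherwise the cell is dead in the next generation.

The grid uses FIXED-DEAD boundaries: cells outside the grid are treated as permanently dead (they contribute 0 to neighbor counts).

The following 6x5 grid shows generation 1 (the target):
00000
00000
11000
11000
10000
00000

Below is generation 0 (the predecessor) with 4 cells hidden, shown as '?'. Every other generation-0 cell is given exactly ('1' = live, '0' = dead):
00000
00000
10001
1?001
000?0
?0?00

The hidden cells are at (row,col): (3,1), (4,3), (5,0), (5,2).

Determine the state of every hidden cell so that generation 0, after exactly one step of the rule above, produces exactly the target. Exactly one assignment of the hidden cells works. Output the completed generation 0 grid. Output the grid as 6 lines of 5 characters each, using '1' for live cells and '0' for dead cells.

Answer: 00000
00000
10001
11001
00000
10100

Derivation:
Hidden generation-0 cells (in order): (3,1), (4,3), (5,0), (5,2).
A hidden cell only influences target cells in its own 3x3 neighborhood. Try each of the 2^4 = 16 assignments, step the completed generation 0 forward once under B3/S23, and compare with the target:
  (3,1)=0 (4,3)=0 (5,0)=0 (5,2)=0 -> step gives (2,0)='0' but target has '1' -> reject
  (3,1)=0 (4,3)=0 (5,0)=0 (5,2)=1 -> step gives (2,0)='0' but target has '1' -> reject
  (3,1)=0 (4,3)=0 (5,0)=1 (5,2)=0 -> step gives (2,0)='0' but target has '1' -> reject
  (3,1)=0 (4,3)=0 (5,0)=1 (5,2)=1 -> step gives (2,0)='0' but target has '1' -> reject
  (3,1)=0 (4,3)=1 (5,0)=0 (5,2)=0 -> step gives (2,0)='0' but target has '1' -> reject
  (3,1)=0 (4,3)=1 (5,0)=0 (5,2)=1 -> step gives (2,0)='0' but target has '1' -> reject
  (3,1)=0 (4,3)=1 (5,0)=1 (5,2)=0 -> step gives (2,0)='0' but target has '1' -> reject
  (3,1)=0 (4,3)=1 (5,0)=1 (5,2)=1 -> step gives (2,0)='0' but target has '1' -> reject
  (3,1)=1 (4,3)=0 (5,0)=0 (5,2)=0 -> step gives (4,0)='0' but target has '1' -> reject
  (3,1)=1 (4,3)=0 (5,0)=0 (5,2)=1 -> step gives (4,0)='0' but target has '1' -> reject
  (3,1)=1 (4,3)=0 (5,0)=1 (5,2)=0 -> step gives (4,1)='1' but target has '0' -> reject
  (3,1)=1 (4,3)=0 (5,0)=1 (5,2)=1 -> step reproduces the target at every cell -> ACCEPT
  (3,1)=1 (4,3)=1 (5,0)=0 (5,2)=0 -> step gives (3,3)='1' but target has '0' -> reject
  (3,1)=1 (4,3)=1 (5,0)=0 (5,2)=1 -> step gives (3,3)='1' but target has '0' -> reject
  (3,1)=1 (4,3)=1 (5,0)=1 (5,2)=0 -> step gives (3,3)='1' but target has '0' -> reject
  (3,1)=1 (4,3)=1 (5,0)=1 (5,2)=1 -> step gives (3,3)='1' but target has '0' -> reject
Unique solution: (3,1)=live, (4,3)=dead, (5,0)=live, (5,2)=live.
Check: live-neighbor counts of every cell in the completed generation 0:
00000
11011
23121
22121
34221
02010
Applying B3/S23 to generation 0 with these counts gives:
00000
00000
11000
11000
10000
00000
which matches the target exactly.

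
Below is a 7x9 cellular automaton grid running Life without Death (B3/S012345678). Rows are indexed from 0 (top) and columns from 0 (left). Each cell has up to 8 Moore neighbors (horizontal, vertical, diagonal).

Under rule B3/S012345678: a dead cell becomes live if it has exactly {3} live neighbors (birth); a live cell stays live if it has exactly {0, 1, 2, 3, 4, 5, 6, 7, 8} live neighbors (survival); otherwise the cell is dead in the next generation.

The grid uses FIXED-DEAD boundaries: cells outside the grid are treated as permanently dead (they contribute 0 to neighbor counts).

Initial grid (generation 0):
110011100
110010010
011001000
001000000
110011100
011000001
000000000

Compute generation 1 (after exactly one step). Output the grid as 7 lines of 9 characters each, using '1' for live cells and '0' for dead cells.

Simulating step by step:
Generation 0 (given above): 21 live cells
Generation 1: 31 live cells
(generation 1 grid is the final answer)

Answer: 110011100
110110010
111101000
101110100
110111100
111001001
000000000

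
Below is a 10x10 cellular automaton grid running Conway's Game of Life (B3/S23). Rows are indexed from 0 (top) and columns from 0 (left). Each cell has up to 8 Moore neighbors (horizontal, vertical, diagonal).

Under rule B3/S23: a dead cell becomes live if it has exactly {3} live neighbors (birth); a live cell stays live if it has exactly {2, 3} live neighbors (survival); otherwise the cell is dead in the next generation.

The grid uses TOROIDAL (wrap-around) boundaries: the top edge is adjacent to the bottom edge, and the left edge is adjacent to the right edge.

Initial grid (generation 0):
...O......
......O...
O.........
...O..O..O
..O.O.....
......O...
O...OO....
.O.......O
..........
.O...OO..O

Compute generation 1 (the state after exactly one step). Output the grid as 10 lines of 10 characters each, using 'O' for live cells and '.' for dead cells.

Answer: .....OO...
..........
..........
...O......
...O.O....
...OO.....
O....O....
O.........
..........
..........

Derivation:
Simulating step by step:
Generation 0 (given above): 18 live cells
Generation 1: 10 live cells
(generation 1 grid is the final answer)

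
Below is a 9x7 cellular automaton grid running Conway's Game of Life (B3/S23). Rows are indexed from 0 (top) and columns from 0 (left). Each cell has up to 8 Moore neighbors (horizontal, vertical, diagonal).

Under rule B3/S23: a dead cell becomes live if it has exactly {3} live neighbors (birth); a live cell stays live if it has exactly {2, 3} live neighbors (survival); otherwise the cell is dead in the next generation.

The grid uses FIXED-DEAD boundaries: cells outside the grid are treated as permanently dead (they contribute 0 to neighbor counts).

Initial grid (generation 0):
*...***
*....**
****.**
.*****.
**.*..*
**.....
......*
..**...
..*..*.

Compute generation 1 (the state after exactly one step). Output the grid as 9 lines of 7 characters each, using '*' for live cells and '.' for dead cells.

Answer: ....*.*
*.**...
*......
.......
...*.*.
***....
.**....
..**...
..**...

Derivation:
Simulating step by step:
Generation 0 (given above): 29 live cells
Generation 1: 17 live cells
(generation 1 grid is the final answer)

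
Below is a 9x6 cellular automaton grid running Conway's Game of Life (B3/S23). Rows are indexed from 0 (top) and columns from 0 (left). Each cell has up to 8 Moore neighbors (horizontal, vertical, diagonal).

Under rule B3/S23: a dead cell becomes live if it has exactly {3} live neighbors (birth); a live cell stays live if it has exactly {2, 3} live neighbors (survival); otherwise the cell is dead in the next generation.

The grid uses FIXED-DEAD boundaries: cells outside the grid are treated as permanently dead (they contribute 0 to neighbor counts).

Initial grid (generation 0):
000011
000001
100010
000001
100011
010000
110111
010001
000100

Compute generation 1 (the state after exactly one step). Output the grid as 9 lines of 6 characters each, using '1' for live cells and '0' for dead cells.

Answer: 000011
000001
000011
000001
000011
011100
110011
110101
000000

Derivation:
Simulating step by step:
Generation 0 (given above): 18 live cells
Generation 1: 19 live cells
(generation 1 grid is the final answer)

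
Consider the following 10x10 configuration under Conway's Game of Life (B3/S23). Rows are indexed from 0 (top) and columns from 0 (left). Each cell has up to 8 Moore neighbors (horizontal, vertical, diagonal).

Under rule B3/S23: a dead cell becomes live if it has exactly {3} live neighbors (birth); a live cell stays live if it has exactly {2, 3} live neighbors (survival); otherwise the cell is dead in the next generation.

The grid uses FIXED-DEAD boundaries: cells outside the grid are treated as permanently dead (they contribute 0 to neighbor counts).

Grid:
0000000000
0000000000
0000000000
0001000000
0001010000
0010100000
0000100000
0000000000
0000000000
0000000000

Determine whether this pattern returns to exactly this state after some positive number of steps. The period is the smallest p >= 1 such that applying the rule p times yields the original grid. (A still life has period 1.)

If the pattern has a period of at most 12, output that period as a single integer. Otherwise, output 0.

Answer: 2

Derivation:
Simulating and comparing each generation to the original:
Gen 0 (original, given above): 6 live cells
Gen 1: 6 live cells, differs from original
Gen 2: 6 live cells, MATCHES original -> period = 2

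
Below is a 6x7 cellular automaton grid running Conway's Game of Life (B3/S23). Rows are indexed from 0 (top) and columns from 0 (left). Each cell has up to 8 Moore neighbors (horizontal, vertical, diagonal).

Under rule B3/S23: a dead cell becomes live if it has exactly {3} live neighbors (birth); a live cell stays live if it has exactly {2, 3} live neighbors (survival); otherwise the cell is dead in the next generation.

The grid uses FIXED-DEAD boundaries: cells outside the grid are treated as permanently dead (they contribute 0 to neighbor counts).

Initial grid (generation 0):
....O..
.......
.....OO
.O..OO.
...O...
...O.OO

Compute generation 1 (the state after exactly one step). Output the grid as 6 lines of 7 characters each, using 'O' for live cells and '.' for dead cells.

Answer: .......
.....O.
....OOO
....OOO
..OO..O
....O..

Derivation:
Simulating step by step:
Generation 0 (given above): 10 live cells
Generation 1: 11 live cells
(generation 1 grid is the final answer)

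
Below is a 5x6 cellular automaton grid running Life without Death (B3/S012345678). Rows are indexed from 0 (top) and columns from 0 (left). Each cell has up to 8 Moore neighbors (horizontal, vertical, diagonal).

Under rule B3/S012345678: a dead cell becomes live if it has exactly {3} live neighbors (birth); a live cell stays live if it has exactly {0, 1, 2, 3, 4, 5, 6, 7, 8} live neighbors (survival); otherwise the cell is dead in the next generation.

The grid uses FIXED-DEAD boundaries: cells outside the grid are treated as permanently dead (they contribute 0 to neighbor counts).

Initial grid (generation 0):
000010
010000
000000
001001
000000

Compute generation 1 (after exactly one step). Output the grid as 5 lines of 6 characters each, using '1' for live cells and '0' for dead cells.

Answer: 000010
010000
000000
001001
000000

Derivation:
Simulating step by step:
Generation 0 (given above): 4 live cells
Generation 1: 4 live cells
(generation 1 grid is the final answer)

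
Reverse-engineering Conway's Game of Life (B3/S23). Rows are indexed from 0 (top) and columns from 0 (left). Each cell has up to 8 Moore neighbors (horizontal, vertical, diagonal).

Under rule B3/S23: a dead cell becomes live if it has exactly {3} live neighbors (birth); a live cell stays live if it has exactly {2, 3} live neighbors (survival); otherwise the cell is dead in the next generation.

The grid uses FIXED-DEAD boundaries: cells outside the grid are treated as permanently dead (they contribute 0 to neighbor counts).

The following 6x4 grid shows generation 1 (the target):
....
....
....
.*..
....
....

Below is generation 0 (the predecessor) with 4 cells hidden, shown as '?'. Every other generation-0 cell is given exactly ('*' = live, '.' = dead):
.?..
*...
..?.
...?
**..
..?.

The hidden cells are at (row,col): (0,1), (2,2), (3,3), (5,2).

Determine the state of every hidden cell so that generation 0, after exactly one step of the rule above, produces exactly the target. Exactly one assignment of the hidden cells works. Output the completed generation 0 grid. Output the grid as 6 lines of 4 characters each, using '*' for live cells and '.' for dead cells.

Hidden generation-0 cells (in order): (0,1), (2,2), (3,3), (5,2).
A hidden cell only influences target cells in its own 3x3 neighborhood. Try each of the 2^4 = 16 assignments, step the completed generation 0 forward once under B3/S23, and compare with the target:
  (0,1)=. (2,2)=. (3,3)=. (5,2)=. -> step gives (3,1)='.' but target has '*' -> reject
  (0,1)=. (2,2)=. (3,3)=. (5,2)=* -> step gives (3,1)='.' but target has '*' -> reject
  (0,1)=. (2,2)=. (3,3)=* (5,2)=. -> step gives (3,1)='.' but target has '*' -> reject
  (0,1)=. (2,2)=. (3,3)=* (5,2)=* -> step gives (3,1)='.' but target has '*' -> reject
  (0,1)=. (2,2)=* (3,3)=. (5,2)=. -> step reproduces the target at every cell -> ACCEPT
  (0,1)=. (2,2)=* (3,3)=. (5,2)=* -> step gives (4,1)='*' but target has '.' -> reject
  (0,1)=. (2,2)=* (3,3)=* (5,2)=. -> step gives (3,2)='*' but target has '.' -> reject
  (0,1)=. (2,2)=* (3,3)=* (5,2)=* -> step gives (3,2)='*' but target has '.' -> reject
  (0,1)=* (2,2)=. (3,3)=. (5,2)=. -> step gives (3,1)='.' but target has '*' -> reject
  (0,1)=* (2,2)=. (3,3)=. (5,2)=* -> step gives (3,1)='.' but target has '*' -> reject
  (0,1)=* (2,2)=. (3,3)=* (5,2)=. -> step gives (3,1)='.' but target has '*' -> reject
  (0,1)=* (2,2)=. (3,3)=* (5,2)=* -> step gives (3,1)='.' but target has '*' -> reject
  (0,1)=* (2,2)=* (3,3)=. (5,2)=. -> step gives (1,1)='*' but target has '.' -> reject
  (0,1)=* (2,2)=* (3,3)=. (5,2)=* -> step gives (1,1)='*' but target has '.' -> reject
  (0,1)=* (2,2)=* (3,3)=* (5,2)=. -> step gives (1,1)='*' but target has '.' -> reject
  (0,1)=* (2,2)=* (3,3)=* (5,2)=* -> step gives (1,1)='*' but target has '.' -> reject
Unique solution: (0,1)=dead, (2,2)=live, (3,3)=dead, (5,2)=dead.
Check: live-neighbor counts of every cell in the completed generation 0:
1100
0211
1201
2321
1110
2210
Applying B3/S23 to generation 0 with these counts gives:
....
....
....
.*..
....
....
which matches the target exactly.

Answer: ....
*...
..*.
....
**..
....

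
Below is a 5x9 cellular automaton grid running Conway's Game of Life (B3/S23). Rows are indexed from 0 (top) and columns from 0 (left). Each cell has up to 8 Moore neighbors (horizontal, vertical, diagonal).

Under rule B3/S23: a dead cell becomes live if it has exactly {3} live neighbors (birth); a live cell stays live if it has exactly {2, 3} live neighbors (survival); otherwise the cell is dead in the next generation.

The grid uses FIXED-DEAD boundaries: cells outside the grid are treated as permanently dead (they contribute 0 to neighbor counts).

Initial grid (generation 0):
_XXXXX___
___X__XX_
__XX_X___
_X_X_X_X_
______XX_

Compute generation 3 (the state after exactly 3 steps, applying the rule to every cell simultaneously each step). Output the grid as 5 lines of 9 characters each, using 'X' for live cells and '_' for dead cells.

Simulating step by step:
Generation 0 (given above): 17 live cells
Generation 1: 15 live cells
__XXXXX__
_X____X__
___X_X_X_
___X_X_X_
______XX_
Generation 2: 14 live cells
__XXXXX__
_______X_
__X__X_X_
_____X_XX
______XX_
Generation 3: 12 live cells
(generation 3 grid is the final answer)

Answer: ___XXXX__
__X____X_
_______X_
_____X__X
______XXX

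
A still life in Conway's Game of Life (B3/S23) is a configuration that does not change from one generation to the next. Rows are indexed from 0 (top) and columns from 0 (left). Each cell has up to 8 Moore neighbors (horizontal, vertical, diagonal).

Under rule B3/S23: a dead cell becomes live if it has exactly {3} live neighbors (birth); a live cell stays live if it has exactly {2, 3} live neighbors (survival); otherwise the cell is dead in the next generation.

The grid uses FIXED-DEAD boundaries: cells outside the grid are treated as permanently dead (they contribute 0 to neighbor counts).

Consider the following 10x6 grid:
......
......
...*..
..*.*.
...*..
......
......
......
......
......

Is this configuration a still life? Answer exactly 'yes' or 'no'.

Compute generation 1 and compare to generation 0 (given above):
Generation 1:
......
......
...*..
..*.*.
...*..
......
......
......
......
......
The grids are IDENTICAL -> still life.

Answer: yes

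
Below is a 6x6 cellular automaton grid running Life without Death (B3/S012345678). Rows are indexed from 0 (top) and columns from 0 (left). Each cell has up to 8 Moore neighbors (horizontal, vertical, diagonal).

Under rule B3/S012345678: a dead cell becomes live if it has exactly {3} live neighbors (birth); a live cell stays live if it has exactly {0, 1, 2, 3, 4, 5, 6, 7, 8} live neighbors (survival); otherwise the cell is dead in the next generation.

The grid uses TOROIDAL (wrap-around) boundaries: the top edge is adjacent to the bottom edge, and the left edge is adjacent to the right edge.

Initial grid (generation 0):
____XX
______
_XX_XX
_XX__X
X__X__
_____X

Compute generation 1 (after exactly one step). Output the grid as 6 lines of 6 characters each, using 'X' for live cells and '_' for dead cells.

Simulating step by step:
Generation 0 (given above): 12 live cells
Generation 1: 20 live cells
(generation 1 grid is the final answer)

Answer: ____XX
X__X__
_XXXXX
_XX__X
XXXXXX
X____X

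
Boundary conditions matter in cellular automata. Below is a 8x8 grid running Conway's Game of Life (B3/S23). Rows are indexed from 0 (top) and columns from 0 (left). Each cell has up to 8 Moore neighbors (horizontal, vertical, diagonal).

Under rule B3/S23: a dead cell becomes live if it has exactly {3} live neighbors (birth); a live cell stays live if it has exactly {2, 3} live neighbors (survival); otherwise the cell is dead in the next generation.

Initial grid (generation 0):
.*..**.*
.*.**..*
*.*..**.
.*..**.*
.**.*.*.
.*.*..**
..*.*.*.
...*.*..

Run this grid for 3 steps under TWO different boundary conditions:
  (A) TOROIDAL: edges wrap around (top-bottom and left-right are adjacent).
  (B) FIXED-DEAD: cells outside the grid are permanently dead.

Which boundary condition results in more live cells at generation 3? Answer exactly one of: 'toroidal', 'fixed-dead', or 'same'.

Under TOROIDAL boundary, generation 3:
........
.**.*...
.***....
.*......
.*..*...
.*..*.**
......**
..*...*.
Population = 17

Under FIXED-DEAD boundary, generation 3:
.******.
*......*
*.***.**
*....*..
....*.**
*...*...
..*....*
...****.
Population = 27

Comparison: toroidal=17, fixed-dead=27 -> fixed-dead

Answer: fixed-dead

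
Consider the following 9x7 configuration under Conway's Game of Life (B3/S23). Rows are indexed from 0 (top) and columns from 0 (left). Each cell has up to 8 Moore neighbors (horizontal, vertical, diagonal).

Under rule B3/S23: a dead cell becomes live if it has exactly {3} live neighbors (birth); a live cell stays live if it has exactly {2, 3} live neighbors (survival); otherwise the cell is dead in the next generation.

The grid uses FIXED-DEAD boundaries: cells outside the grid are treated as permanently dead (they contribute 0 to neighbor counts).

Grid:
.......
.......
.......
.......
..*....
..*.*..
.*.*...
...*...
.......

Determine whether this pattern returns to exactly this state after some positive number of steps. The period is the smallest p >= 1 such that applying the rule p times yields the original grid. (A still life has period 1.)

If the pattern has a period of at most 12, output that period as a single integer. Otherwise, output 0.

Answer: 2

Derivation:
Simulating and comparing each generation to the original:
Gen 0 (original, given above): 6 live cells
Gen 1: 6 live cells, differs from original
Gen 2: 6 live cells, MATCHES original -> period = 2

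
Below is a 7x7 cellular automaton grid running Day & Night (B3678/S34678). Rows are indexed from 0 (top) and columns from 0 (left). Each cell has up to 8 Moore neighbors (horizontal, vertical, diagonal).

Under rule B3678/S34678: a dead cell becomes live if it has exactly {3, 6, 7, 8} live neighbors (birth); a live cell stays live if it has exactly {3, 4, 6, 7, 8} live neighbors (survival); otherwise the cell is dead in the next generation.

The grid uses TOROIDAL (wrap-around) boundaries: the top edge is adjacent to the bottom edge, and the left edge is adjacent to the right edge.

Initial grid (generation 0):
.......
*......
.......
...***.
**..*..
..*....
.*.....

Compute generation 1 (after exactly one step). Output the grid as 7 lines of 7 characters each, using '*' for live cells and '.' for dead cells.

Answer: .......
.......
....*..
....*..
..*.**.
*......
.......

Derivation:
Simulating step by step:
Generation 0 (given above): 9 live cells
Generation 1: 6 live cells
(generation 1 grid is the final answer)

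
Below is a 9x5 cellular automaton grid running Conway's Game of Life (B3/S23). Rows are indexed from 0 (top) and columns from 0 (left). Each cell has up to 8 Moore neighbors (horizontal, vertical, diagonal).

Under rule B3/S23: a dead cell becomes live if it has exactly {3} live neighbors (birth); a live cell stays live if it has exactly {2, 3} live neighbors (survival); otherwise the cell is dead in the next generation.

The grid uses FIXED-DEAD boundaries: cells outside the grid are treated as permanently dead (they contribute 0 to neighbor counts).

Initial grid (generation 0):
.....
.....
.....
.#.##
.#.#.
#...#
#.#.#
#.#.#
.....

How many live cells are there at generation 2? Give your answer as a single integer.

Answer: 10

Derivation:
Simulating step by step:
Generation 0 (given above): 13 live cells
Generation 1: 10 live cells
.....
.....
.....
...##
##.#.
#.#.#
#...#
.....
.....
Generation 2: 10 live cells
.....
.....
.....
..###
##...
#.#.#
.#.#.
.....
.....
Population at generation 2: 10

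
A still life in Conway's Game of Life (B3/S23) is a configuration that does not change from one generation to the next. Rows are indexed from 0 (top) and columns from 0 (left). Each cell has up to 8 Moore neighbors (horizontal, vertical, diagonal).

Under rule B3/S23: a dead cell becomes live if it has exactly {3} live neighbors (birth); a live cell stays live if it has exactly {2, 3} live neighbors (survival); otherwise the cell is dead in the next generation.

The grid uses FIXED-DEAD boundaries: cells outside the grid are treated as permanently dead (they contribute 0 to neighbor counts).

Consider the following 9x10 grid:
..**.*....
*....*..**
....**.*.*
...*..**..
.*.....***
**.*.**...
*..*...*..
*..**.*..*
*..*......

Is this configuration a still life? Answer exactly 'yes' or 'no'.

Answer: no

Derivation:
Compute generation 1 and compare to generation 0 (given above):
Generation 1:
....*.....
...*.*..**
....**.*.*
....**...*
**..**..*.
**..*.*...
*..*...*..
*****.....
...**.....
Cell (0,2) differs: gen0=1 vs gen1=0 -> NOT a still life.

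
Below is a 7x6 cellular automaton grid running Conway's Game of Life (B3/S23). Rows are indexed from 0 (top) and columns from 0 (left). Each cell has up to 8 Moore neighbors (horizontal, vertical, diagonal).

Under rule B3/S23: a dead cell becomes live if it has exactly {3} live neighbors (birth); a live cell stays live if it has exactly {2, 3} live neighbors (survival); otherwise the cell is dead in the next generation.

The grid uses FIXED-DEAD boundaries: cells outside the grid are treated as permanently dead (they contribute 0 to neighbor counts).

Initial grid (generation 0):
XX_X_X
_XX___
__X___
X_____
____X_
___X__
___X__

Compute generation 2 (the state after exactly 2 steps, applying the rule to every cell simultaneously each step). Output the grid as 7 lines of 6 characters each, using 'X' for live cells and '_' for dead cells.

Simulating step by step:
Generation 0 (given above): 11 live cells
Generation 1: 7 live cells
XX____
X__X__
__X___
______
______
___XX_
______
Generation 2: 4 live cells
(generation 2 grid is the final answer)

Answer: XX____
X_X___
______
______
______
______
______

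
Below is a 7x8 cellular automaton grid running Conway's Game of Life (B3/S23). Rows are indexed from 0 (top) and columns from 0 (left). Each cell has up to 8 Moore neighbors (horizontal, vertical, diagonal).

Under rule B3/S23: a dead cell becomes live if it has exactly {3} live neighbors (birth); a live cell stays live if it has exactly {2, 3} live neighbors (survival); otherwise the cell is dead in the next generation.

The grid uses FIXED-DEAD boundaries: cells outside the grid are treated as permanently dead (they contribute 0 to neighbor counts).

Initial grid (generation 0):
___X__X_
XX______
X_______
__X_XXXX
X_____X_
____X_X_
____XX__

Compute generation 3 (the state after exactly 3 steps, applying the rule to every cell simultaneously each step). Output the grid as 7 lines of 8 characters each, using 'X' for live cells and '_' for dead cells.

Simulating step by step:
Generation 0 (given above): 16 live cells
Generation 1: 15 live cells
________
XX______
X____XX_
_X___XXX
___XX___
____X_X_
____XX__
Generation 2: 11 live cells
________
XX______
X____X_X
_______X
___XX__X
________
____XX__
Generation 3: 9 live cells
(generation 3 grid is the final answer)

Answer: ________
XX______
XX____X_
____X__X
________
___X_X__
________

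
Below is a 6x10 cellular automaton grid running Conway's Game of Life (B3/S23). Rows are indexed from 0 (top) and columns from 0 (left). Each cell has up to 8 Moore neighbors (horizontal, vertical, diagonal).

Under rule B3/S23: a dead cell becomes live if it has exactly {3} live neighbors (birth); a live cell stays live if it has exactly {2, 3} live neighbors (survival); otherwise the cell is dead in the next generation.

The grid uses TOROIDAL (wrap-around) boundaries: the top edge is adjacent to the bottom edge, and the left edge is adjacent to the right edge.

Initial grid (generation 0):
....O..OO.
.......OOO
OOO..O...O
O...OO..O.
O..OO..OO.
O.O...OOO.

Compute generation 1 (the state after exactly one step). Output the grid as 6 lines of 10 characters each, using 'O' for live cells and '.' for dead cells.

Simulating step by step:
Generation 0 (given above): 25 live cells
Generation 1: 20 live cells
(generation 1 grid is the final answer)

Answer: ..........
.O....OO..
.O..OOOO..
..O..OOOO.
O..OO.....
.O..OOO...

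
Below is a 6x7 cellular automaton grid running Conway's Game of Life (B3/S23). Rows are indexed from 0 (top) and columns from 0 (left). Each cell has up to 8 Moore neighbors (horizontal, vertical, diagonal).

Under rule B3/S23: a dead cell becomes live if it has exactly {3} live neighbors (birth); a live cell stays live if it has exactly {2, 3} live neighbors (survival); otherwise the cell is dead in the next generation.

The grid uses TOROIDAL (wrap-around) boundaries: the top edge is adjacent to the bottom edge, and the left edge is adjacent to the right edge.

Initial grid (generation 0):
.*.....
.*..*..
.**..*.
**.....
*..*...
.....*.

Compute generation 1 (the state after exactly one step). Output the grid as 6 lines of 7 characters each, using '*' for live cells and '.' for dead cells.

Answer: .......
**.....
..*....
*.....*
**....*
.......

Derivation:
Simulating step by step:
Generation 0 (given above): 11 live cells
Generation 1: 8 live cells
(generation 1 grid is the final answer)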